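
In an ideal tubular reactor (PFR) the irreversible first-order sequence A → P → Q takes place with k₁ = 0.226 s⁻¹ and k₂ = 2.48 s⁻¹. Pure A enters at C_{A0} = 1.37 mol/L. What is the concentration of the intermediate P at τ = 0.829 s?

The intermediate concentration in a first-order A→B→C sequence is C_P = k₁C_{A0}(e^(−k₁τ) − e^(−k₂τ))/(k₂−k₁).
e^(−k₁τ) = e^(−0.226×0.829) = e^(−0.1874) = 0.8292; e^(−k₂τ) = e^(−2.056) = 0.1280.
C_P = 0.226×1.37/(2.48−0.226) × (0.8292−0.1280) = 0.1374×0.7012 = 0.09632 mol/L.

0.0963 mol/L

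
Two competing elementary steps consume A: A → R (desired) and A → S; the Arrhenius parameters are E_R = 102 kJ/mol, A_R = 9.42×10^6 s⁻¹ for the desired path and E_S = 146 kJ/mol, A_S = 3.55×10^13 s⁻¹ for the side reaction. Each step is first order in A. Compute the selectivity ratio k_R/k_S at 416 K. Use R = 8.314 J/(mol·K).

Since both paths have the same order in A, the concentration cancels and S_{R/S} = k_R/k_S = (A_R/A_S)·exp[(E_S−E_R)/(RT)].
(E_S−E_R)/(RT) = (146−102)×10³/(8.314×416) = 44000/3459 = 12.72.
k_R/k_S = (9.42×10^6/3.55×10^13)·exp(12.72) = 2.654×10^-7 × 3.350×10^5 = 0.0889.
Since E_R < E_S, lowering the temperature improves selectivity toward R.

0.0889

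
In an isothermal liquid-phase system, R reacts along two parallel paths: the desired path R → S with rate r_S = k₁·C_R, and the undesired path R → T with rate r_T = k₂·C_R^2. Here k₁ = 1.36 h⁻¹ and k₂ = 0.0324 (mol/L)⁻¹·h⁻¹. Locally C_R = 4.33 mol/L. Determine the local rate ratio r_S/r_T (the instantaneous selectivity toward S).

9.69

S_{S/T} = r_S/r_T = (k₁·C_R)/(k₂·C_R^2) = (k₁/k₂)·C_R⁻¹.
= (1.36×4.330) / (0.0324×4.330^2) = 5.889/0.6075 = 9.69.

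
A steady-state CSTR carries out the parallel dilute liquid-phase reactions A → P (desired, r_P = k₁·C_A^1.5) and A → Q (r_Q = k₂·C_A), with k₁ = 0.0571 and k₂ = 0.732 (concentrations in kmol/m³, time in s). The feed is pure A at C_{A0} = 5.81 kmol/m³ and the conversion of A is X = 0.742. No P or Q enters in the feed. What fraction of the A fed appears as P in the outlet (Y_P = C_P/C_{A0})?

Exit C_A = C_{A0}(1−X) = 5.81×0.258 = 1.499 kmol/m³.
In a CSTR the entire volume is at exit conditions, so r_P = 0.0571×1.499^1.5 = 0.1048 and r_Q = 0.732×1.499 = 1.097.
Fraction of consumed A going to P: r_P/(r_P+r_Q) = 0.08718.
C_P = 0.08718·C_{A0}·X = 0.08718×5.81×0.742 = 0.376 kmol/m³; Y_P = C_P/C_{A0} = 0.0647.

0.0647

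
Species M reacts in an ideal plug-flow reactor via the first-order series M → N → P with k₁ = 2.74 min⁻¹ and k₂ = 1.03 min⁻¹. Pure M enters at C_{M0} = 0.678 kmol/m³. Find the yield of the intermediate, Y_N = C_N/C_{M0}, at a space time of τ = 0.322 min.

Solving the coupled first-order balances gives C_N(τ) = [k₁/(k₂−k₁)]·C_{M0}·(e^(−k₁τ) − e^(−k₂τ)).
e^(−k₁τ) = e^(−2.74×0.322) = e^(−0.8823) = 0.4138; e^(−k₂τ) = e^(−0.3317) = 0.7177.
C_N = 2.74×0.678/(1.03−2.74) × (0.4138−0.7177) = (-1.086)×(-0.3039) = 0.3301 kmol/m³.
Y_N = C_N/C_{M0} = 0.3301/0.678 = 0.487.

0.487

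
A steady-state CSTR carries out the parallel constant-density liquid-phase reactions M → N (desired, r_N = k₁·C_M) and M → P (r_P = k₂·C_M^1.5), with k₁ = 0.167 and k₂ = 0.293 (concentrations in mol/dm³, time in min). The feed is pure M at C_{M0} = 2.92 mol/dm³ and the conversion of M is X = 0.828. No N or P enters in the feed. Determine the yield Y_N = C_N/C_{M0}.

Exit C_M = C_{M0}(1−X) = 2.92×0.172 = 0.5022 mol/dm³.
Rates in a CSTR are evaluated at the outlet concentration: r_N = 0.167×0.5022 = 0.08387, r_P = 0.293×0.5022^1.5 = 0.1043.
Fraction of consumed M going to N: r_N/(r_N+r_P) = 0.4458.
C_N = 0.4458·C_{M0}·X = 0.4458×2.92×0.828 = 1.08 mol/dm³; Y_N = C_N/C_{M0} = 0.369.

0.369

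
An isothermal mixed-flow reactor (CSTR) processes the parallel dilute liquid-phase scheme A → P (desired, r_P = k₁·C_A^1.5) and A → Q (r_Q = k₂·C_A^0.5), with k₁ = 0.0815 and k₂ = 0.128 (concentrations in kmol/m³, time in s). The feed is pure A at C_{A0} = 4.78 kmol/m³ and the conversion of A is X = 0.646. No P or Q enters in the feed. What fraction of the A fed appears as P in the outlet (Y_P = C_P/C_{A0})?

Exit C_A = C_{A0}(1−X) = 4.78×0.354 = 1.692 kmol/m³.
Rates in a CSTR are evaluated at the outlet concentration: r_P = 0.0815×1.692^1.5 = 0.1794, r_Q = 0.128×1.692^0.5 = 0.1665.
Fraction of consumed A going to P: r_P/(r_P+r_Q) = 0.5186.
C_P = 0.5186·C_{A0}·X = 0.5186×4.78×0.646 = 1.60 kmol/m³; Y_P = C_P/C_{A0} = 0.335.

0.335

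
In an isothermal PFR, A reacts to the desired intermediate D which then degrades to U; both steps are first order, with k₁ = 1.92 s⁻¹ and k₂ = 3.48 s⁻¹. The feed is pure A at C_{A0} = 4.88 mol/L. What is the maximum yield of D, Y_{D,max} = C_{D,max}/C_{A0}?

For a first-order series the maximum intermediate yield is C_{D,max}/C_{A0} = (k₁/k₂)^[k₂/(k₂−k₁)].
= (1.92/3.48)^(3.48/(3.48−1.92)) = (0.5517)^(2.231) = 0.2654.

0.265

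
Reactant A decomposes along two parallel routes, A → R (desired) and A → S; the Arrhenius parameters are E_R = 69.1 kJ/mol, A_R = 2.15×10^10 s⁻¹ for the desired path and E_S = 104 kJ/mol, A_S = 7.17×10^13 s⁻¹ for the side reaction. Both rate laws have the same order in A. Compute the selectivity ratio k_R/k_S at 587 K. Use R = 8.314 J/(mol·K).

0.383

With equal orders, S_{R/S} = k_R/k_S = (A_R/A_S)·exp[(E_S−E_R)/(RT)].
(E_S−E_R)/(RT) = (104−69.1)×10³/(8.314×587) = 34900/4880 = 7.151.
k_R/k_S = (2.15×10^10/7.17×10^13)·exp(7.151) = 2.999×10^-4 × 1276 = 0.383.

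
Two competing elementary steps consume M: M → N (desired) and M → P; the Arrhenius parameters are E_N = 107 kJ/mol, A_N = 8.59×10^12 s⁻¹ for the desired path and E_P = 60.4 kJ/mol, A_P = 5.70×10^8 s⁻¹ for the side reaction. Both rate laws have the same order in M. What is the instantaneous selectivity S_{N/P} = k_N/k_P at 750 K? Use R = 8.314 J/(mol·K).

With equal orders, S_{N/P} = k_N/k_P = (A_N/A_P)·exp[(E_P−E_N)/(RT)].
(E_P−E_N)/(RT) = (60.4−107)×10³/(8.314×750) = -46600/6236 = -7.473.
k_N/k_P = (8.59×10^12/5.70×10^8)·exp(-7.473) = 15070 × 5.680×10^-4 = 8.56.

8.56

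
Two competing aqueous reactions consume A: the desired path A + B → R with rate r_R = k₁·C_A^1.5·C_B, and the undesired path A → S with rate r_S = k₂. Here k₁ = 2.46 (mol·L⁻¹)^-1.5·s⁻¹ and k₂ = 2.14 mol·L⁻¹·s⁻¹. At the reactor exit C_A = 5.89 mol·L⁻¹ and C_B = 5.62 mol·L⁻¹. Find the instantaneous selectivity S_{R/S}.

S_{R/S} = r_R/r_S = (k₁·C_A^1.5·C_B)/(k₂) = (k₁/k₂)·C_A^1.5·C_B.
= (2.46×5.890^1.5×5.620) / (2.14) = 197.6/2.140 = 92.3.
Since the desired path is higher order in A, keeping C_A high (PFR or concentrated feed) favours R.

92.3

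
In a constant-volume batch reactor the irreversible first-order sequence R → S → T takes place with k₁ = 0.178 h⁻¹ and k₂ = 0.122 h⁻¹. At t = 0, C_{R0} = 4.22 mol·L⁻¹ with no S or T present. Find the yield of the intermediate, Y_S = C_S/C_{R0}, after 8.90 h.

0.421

Solving the coupled first-order balances gives C_S(t) = [k₁/(k₂−k₁)]·C_{R0}·(e^(−k₁t) − e^(−k₂t)).
e^(−k₁t) = e^(−0.178×8.90) = e^(−1.584) = 0.2051; e^(−k₂t) = e^(−1.086) = 0.3376.
C_S = 0.178×4.22/(0.122−0.178) × (0.2051−0.3376) = (-13.41)×(-0.1325) = 1.778 mol·L⁻¹.
Y_S = C_S/C_{R0} = 1.778/4.22 = 0.421.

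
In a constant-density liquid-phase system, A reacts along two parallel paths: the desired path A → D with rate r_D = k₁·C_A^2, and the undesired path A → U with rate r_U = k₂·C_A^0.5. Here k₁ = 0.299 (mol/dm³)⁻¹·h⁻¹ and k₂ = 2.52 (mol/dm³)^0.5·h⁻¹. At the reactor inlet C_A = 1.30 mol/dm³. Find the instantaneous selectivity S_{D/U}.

S_{D/U} = r_D/r_U = (k₁·C_A^2)/(k₂·C_A^0.5) = (k₁/k₂)·C_A^1.5.
= (0.299×1.300^2) / (2.52×1.300^0.5) = 0.5053/2.873 = 0.176.

0.176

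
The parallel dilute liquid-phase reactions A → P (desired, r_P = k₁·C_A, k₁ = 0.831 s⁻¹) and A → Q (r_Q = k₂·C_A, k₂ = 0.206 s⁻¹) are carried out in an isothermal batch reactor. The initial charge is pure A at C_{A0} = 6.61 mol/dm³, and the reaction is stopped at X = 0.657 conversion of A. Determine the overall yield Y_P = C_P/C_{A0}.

0.526

C_A = C_{A0}(1−X) = 2.267 mol/dm³.
Both paths are first order in A, so the instantaneous fraction to P is constant: dC_P/d(−C_A) = k₁/(k₁+k₂) = 0.8014.
C_P = 0.8014·(C_{A0}−C_A) = 0.8014×4.343 = 3.48 mol/dm³.
Y_P = C_P/C_{A0} = 3.480/6.61 = 0.526.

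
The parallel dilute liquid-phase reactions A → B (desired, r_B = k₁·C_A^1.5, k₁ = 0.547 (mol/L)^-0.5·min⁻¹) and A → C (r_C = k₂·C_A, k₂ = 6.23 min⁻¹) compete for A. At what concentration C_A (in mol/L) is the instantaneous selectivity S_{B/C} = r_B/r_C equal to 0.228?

S_{B/C} = (k₁/k₂)·C_A^0.5 ⇒ C_A = (S·k₂/k₁)^(2).
= (0.228×6.23/0.547)^(2) = (2.597)^(2) = 6.74 mol/L.

6.74 mol/L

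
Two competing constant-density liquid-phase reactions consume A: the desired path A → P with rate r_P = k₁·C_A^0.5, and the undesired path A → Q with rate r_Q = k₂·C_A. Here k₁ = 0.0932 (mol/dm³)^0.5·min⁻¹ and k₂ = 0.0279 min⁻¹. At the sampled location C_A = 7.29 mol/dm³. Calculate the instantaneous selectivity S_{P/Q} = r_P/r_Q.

1.24

S_{P/Q} = r_P/r_Q = (k₁·C_A^0.5)/(k₂·C_A) = (k₁/k₂)·C_A^-0.5.
= (0.0932×7.290^0.5) / (0.0279×7.290) = 0.2516/0.2034 = 1.24.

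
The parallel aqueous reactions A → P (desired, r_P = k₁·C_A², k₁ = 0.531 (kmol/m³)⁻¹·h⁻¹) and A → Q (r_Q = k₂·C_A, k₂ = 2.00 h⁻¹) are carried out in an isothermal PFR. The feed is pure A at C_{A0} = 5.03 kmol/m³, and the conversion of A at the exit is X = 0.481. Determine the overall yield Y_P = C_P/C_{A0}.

C_A = C_{A0}(1−X) = 2.611 kmol/m³.
Along a PFR/batch, dC_Q/dC_A = −r_Q/(r_P+r_Q) = −k₂/(k₂+k₁·C_A).
Integrating from C_{A0} to C_A: C_Q = (2.00/0.531)·ln[(2.00+0.531·5.03)/(2.00+0.531·2.61)] = 3.766·ln(4.671/3.386) = 1.211 kmol/m³.
Then C_P = (C_{A0}−C_A) − C_Q = 2.419 − 1.211 = 1.208 kmol/m³.
Y_P = C_P/C_{A0} = 1.208/5.03 = 0.240.

0.240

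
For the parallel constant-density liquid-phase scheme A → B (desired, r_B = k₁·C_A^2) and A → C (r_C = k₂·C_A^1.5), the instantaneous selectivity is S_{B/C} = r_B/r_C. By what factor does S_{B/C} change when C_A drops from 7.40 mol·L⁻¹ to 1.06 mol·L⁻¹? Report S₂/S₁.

S_{B/C} = (k₁/k₂)·C_A^0.5, so S₂/S₁ = (C_{A,2}/C_{A,1})^0.5.
= (1.06/7.40)^0.5 = (0.1432)^0.5 = 0.378.

0.378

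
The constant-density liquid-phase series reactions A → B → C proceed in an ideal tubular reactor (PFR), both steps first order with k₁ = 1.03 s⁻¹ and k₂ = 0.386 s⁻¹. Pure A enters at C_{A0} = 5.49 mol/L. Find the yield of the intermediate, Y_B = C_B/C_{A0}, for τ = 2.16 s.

0.522

The intermediate concentration in a first-order A→B→C sequence is C_B = k₁C_{A0}(e^(−k₁τ) − e^(−k₂τ))/(k₂−k₁).
e^(−k₁τ) = e^(−1.03×2.16) = e^(−2.225) = 0.1081; e^(−k₂τ) = e^(−0.8338) = 0.4344.
C_B = 1.03×5.49/(0.386−1.03) × (0.1081−0.4344) = (-8.781)×(-0.3263) = 2.865 mol/L.
Y_B = C_B/C_{A0} = 2.865/5.49 = 0.522.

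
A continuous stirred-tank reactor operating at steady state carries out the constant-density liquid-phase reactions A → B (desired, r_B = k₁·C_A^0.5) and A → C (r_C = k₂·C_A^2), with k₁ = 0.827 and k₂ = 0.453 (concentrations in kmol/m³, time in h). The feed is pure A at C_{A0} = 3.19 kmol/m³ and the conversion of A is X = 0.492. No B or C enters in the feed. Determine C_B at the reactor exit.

Exit C_A = C_{A0}(1−X) = 3.19×0.508 = 1.621 kmol/m³.
A CSTR operates uniformly at the exit composition, giving r_B = 1.053 and r_C = 1.190 (each k·C_A^n at C_A = 1.621).
Fraction of consumed A going to B: r_B/(r_B+r_C) = 0.4695.
C_B = 0.4695·C_{A0}·X = 0.4695×3.19×0.492 = 0.737 kmol/m³.

0.737 kmol/m³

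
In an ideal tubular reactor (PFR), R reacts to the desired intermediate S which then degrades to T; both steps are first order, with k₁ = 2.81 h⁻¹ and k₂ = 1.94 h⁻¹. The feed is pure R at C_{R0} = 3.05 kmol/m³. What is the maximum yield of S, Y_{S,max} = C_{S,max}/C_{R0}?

Evaluating C_S at τ_opt = ln(k₂/k₁)/(k₂−k₁) gives C_{S,max}/C_{R0} = (k₁/k₂)^[k₂/(k₂−k₁)].
= (2.81/1.94)^(1.94/(1.94−2.81)) = (1.448)^(-2.230) = 0.4377.

0.438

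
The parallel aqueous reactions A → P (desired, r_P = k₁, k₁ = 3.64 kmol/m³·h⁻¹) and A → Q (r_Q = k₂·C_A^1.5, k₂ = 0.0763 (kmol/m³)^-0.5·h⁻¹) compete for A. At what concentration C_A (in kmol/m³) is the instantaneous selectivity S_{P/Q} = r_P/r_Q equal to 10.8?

2.69 kmol/m³

S_{P/Q} = (k₁/k₂)·C_A^-1.5 ⇒ C_A = (S·k₂/k₁)^(1/(-1.5)).
= (10.8×0.0763/3.64)^(-0.6667) = (0.2264)^(-0.6667) = 2.69 kmol/m³.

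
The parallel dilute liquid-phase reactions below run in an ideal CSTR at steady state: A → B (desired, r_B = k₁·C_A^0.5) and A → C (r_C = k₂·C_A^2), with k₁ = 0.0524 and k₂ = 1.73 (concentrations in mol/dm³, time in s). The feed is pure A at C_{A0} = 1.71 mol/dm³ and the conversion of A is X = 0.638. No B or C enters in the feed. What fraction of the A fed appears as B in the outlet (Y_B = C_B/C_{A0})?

Exit C_A = C_{A0}(1−X) = 1.71×0.362 = 0.6190 mol/dm³.
Rates in a CSTR are evaluated at the outlet concentration: r_B = 0.0524×0.6190^0.5 = 0.04123, r_C = 1.73×0.6190^2 = 0.6629.
Fraction of consumed A going to B: r_B/(r_B+r_C) = 0.05855.
C_B = 0.05855·C_{A0}·X = 0.05855×1.71×0.638 = 0.0639 mol/dm³; Y_B = C_B/C_{A0} = 0.0374.

0.0374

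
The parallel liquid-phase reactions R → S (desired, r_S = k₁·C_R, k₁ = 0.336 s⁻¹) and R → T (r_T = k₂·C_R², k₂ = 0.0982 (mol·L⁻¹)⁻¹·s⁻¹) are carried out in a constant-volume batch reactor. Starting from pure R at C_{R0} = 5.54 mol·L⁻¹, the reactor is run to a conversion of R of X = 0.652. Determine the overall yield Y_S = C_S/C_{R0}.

0.319

C_R = C_{R0}(1−X) = 1.928 mol·L⁻¹.
Along a PFR/batch, dC_S/dC_R = −r_S/(r_S+r_T) = −k₁/(k₁+k₂·C_R).
Integrating from C_{R0} to C_R: C_S = (0.336/0.0982)·ln[(0.336+0.0982·5.54)/(0.336+0.0982·1.93)] = 3.422·ln(0.8800/0.5253) = 1.765 mol·L⁻¹.
Y_S = C_S/C_{R0} = 1.765/5.54 = 0.319.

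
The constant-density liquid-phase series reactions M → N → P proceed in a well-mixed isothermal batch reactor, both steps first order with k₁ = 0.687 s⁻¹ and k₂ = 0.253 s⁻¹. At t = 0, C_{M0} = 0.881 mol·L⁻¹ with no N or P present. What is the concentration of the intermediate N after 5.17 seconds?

For first-order series with pure M initially, C_N(t) = k₁C_{M0}/(k₂−k₁)·(e^(−k₁t) − e^(−k₂t)).
e^(−k₁t) = e^(−0.687×5.17) = e^(−3.552) = 0.02867; e^(−k₂t) = e^(−1.308) = 0.2704.
C_N = 0.687×0.881/(0.253−0.687) × (0.02867−0.2704) = (-1.395)×(-0.2417) = 0.3370 mol·L⁻¹.

0.337 mol·L⁻¹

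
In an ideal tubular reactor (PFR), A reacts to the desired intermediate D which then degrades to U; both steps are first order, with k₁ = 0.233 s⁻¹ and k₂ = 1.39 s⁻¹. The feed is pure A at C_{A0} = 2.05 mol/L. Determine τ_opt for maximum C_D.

1.54 s

The intermediate peaks when r₁ = r₂, i.e. k₁e^(−k₁τ) = k₂e^(−k₂τ), giving τ_opt = ln(k₂/k₁)/(k₂−k₁).
= ln(1.39/0.233)/(1.39−0.233) = ln(5.966)/1.157 = 1.786/1.157 = 1.54 s.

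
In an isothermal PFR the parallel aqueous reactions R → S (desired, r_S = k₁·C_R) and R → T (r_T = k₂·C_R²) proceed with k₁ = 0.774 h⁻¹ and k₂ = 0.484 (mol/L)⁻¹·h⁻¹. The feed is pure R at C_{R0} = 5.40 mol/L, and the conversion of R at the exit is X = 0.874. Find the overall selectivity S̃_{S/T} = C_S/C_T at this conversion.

C_R = C_{R0}(1−X) = 0.6804 mol/L.
Along a PFR/batch, dC_S/dC_R = −r_S/(r_S+r_T) = −k₁/(k₁+k₂·C_R).
Integrating from C_{R0} to C_R: C_S = (0.774/0.484)·ln[(0.774+0.484·5.40)/(0.774+0.484·0.680)] = 1.599·ln(3.388/1.103) = 1.794 mol/L.
C_T = (C_{R0}−C_R)−C_S = 2.926 mol/L; S̃_{S/T} = 1.794/2.926 = 0.613.

0.613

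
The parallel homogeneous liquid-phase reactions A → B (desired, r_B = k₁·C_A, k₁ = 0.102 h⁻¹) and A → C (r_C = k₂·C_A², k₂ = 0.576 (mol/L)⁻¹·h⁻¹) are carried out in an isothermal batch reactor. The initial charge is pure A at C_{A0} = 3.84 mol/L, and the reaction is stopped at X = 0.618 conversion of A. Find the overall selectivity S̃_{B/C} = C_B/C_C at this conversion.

0.0714

C_A = C_{A0}(1−X) = 1.467 mol/L.
Along a PFR/batch, dC_B/dC_A = −r_B/(r_B+r_C) = −k₁/(k₁+k₂·C_A).
Integrating from C_{A0} to C_A: C_B = (0.102/0.576)·ln[(0.102+0.576·3.84)/(0.102+0.576·1.47)] = 0.1771·ln(2.314/0.9469) = 0.1582 mol/L.
C_C = (C_{A0}−C_A)−C_B = 2.215 mol/L; S̃_{B/C} = 0.1582/2.215 = 0.0714.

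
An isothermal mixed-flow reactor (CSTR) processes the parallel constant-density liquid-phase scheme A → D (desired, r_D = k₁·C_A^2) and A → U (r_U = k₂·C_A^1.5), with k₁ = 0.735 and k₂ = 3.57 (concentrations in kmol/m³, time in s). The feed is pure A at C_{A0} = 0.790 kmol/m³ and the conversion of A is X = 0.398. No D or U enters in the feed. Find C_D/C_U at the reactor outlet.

Exit C_A = C_{A0}(1−X) = 0.790×0.602 = 0.4756 kmol/m³.
In a CSTR the entire volume is at exit conditions, so r_D = 0.735×0.4756^2 = 0.1662 and r_U = 3.57×0.4756^1.5 = 1.171.
Overall selectivity = C_D/C_U = r_Dτ/(r_Uτ) = r_D/r_U = 0.142.

0.142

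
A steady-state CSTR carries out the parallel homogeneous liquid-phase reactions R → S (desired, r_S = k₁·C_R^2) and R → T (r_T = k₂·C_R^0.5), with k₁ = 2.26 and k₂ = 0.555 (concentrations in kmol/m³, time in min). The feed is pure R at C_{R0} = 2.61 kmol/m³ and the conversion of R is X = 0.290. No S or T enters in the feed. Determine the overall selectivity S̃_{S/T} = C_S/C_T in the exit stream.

10.3

Exit C_R = C_{R0}(1−X) = 2.61×0.710 = 1.853 kmol/m³.
Rates in a CSTR are evaluated at the outlet concentration: r_S = 2.26×1.853^2 = 7.761, r_T = 0.555×1.853^0.5 = 0.7555.
Overall selectivity = C_S/C_T = r_Sτ/(r_Tτ) = r_S/r_T = 10.3.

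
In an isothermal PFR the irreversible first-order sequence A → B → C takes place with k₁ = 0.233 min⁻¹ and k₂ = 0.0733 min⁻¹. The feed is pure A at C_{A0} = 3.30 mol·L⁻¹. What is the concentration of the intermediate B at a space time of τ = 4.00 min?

For first-order series with pure A initially, C_B(τ) = k₁C_{A0}/(k₂−k₁)·(e^(−k₁τ) − e^(−k₂τ)).
e^(−k₁τ) = e^(−0.233×4.00) = e^(−0.9320) = 0.3938; e^(−k₂τ) = e^(−0.2932) = 0.7459.
C_B = 0.233×3.30/(0.0733−0.233) × (0.3938−0.7459) = (-4.815)×(-0.3521) = 1.695 mol·L⁻¹.

1.70 mol·L⁻¹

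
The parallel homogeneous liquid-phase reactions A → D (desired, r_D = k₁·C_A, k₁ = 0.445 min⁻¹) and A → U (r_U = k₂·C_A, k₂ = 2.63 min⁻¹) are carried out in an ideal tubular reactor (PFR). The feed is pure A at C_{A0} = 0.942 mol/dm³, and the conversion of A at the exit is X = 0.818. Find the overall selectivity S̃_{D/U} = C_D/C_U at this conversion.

C_A = C_{A0}(1−X) = 0.1714 mol/dm³.
Both paths are first order in A, so the instantaneous fraction to D is constant: dC_D/d(−C_A) = k₁/(k₁+k₂) = 0.1447.
C_D = 0.1447·(C_{A0}−C_A) = 0.1447×0.7706 = 0.112 mol/dm³.
C_U = (C_{A0}−C_A)−C_D = 0.6590 mol/dm³; S̃_{D/U} = 0.1115/0.6590 = 0.169.

0.169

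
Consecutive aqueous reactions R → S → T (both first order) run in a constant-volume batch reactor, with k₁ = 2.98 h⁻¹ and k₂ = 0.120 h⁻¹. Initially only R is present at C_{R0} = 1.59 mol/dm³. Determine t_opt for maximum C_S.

Setting dC_S/dt = 0 gives t_opt = ln(k₂/k₁)/(k₂−k₁).
= ln(0.120/2.98)/(0.120−2.98) = ln(0.04027)/-2.860 = -3.212/-2.860 = 1.12 h.

1.12 h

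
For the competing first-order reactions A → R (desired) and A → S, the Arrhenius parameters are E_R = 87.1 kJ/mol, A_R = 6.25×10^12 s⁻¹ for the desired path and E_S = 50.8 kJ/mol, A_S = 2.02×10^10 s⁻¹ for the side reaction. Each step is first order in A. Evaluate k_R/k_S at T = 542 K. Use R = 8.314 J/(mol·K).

With equal orders, S_{R/S} = k_R/k_S = (A_R/A_S)·exp[(E_S−E_R)/(RT)].
(E_S−E_R)/(RT) = (50.8−87.1)×10³/(8.314×542) = -36300/4506 = -8.056.
k_R/k_S = (6.25×10^12/2.02×10^10)·exp(-8.056) = 309.4 × 3.173×10^-4 = 0.0982.
Since E_R > E_S, raising the temperature improves selectivity toward R.

0.0982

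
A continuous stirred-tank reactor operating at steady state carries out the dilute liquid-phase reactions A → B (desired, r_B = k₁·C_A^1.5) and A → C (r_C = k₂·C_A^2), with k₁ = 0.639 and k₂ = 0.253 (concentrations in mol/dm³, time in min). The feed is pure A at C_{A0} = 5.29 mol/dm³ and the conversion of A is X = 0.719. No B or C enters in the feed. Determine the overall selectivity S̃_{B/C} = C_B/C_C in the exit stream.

2.07

Exit C_A = C_{A0}(1−X) = 5.29×0.281 = 1.486 mol/dm³.
A CSTR operates uniformly at the exit composition, giving r_B = 1.158 and r_C = 0.5590 (each k·C_A^n at C_A = 1.486).
Overall selectivity = C_B/C_C = r_Bτ/(r_Cτ) = r_B/r_C = 2.07.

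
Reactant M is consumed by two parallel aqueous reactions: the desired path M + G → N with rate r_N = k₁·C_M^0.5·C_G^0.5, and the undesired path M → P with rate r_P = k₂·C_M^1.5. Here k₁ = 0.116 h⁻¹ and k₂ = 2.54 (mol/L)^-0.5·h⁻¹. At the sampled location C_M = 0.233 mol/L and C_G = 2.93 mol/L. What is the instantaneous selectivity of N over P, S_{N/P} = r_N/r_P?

S_{N/P} = r_N/r_P = (k₁·C_M^0.5·C_G^0.5)/(k₂·C_M^1.5) = (k₁/k₂)·C_M⁻¹·C_G^0.5.
= (0.116×0.2330^0.5×2.930^0.5) / (2.54×0.2330^1.5) = 0.09585/0.2857 = 0.336.
The undesired path is higher order in M, so low C_M (CSTR or dilute feed) favours N.

0.336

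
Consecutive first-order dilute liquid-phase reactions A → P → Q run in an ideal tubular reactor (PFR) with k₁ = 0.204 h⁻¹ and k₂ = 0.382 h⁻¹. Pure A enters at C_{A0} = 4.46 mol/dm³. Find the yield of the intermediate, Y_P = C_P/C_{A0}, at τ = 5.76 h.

Solving the coupled first-order balances gives C_P(τ) = [k₁/(k₂−k₁)]·C_{A0}·(e^(−k₁τ) − e^(−k₂τ)).
e^(−k₁τ) = e^(−0.204×5.76) = e^(−1.175) = 0.3088; e^(−k₂τ) = e^(−2.200) = 0.1108.
C_P = 0.204×4.46/(0.382−0.204) × (0.3088−0.1108) = 5.111×0.1980 = 1.012 mol/dm³.
Y_P = C_P/C_{A0} = 1.012/4.46 = 0.227.

0.227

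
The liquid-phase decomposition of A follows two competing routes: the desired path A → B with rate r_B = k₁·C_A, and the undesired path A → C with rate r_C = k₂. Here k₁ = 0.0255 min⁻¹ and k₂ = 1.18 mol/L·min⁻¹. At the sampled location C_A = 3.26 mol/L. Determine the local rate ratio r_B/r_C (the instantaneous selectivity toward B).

S_{B/C} = r_B/r_C = (k₁·C_A)/(k₂) = (k₁/k₂)·C_A.
= (0.0255×3.260) / (1.18) = 0.08313/1.180 = 0.0704.
Since the desired path is higher order in A, keeping C_A high (PFR or concentrated feed) favours B.

0.0704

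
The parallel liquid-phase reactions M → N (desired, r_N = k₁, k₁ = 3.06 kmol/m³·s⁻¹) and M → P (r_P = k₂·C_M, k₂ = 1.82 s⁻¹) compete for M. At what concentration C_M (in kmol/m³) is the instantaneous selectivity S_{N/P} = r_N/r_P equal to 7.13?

S_{N/P} = (k₁/k₂)·C_M⁻¹ ⇒ C_M = (S·k₂/k₁)^(-1).
= (7.13×1.82/3.06)^(-1) = (4.241)^(-1) = 0.236 kmol/m³.

0.236 kmol/m³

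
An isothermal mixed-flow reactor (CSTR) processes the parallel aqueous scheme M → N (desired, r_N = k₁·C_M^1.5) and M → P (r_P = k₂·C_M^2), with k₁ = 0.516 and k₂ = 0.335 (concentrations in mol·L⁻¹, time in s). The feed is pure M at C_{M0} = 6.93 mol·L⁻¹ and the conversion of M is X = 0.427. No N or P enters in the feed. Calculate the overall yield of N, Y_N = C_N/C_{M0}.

0.186

Exit C_M = C_{M0}(1−X) = 6.93×0.573 = 3.971 mol·L⁻¹.
A CSTR operates uniformly at the exit composition, giving r_N = 4.083 and r_P = 5.282 (each k·C_M^n at C_M = 3.971).
Fraction of consumed M going to N: r_N/(r_N+r_P) = 0.4360.
C_N = 0.4360·C_{M0}·X = 0.4360×6.93×0.427 = 1.29 mol·L⁻¹; Y_N = C_N/C_{M0} = 0.186.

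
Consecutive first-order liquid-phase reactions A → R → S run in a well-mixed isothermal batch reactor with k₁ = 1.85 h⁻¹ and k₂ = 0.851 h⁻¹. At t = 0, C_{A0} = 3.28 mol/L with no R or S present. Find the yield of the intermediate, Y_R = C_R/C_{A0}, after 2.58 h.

Solving the coupled first-order balances gives C_R(t) = [k₁/(k₂−k₁)]·C_{A0}·(e^(−k₁t) − e^(−k₂t)).
e^(−k₁t) = e^(−1.85×2.58) = e^(−4.773) = 0.008455; e^(−k₂t) = e^(−2.196) = 0.1113.
C_R = 1.85×3.28/(0.851−1.85) × (0.008455−0.1113) = (-6.074)×(-0.1028) = 0.6247 mol/L.
Y_R = C_R/C_{A0} = 0.6247/3.28 = 0.190.

0.190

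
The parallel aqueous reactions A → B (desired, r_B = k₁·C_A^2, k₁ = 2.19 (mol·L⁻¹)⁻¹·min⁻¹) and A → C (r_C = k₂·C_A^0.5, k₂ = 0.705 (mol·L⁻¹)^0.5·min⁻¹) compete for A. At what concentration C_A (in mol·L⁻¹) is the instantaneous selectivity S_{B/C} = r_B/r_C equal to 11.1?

2.34 mol·L⁻¹

S_{B/C} = (k₁/k₂)·C_A^1.5 ⇒ C_A = (S·k₂/k₁)^(1/1.5).
= (11.1×0.705/2.19)^(0.6667) = (3.573)^(0.6667) = 2.34 mol·L⁻¹.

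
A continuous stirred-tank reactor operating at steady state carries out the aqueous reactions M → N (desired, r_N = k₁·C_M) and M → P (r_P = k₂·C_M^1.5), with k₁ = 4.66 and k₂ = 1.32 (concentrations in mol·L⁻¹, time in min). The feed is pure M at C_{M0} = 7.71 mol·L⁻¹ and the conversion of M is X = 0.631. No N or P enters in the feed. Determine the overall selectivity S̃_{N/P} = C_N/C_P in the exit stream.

2.09

Exit C_M = C_{M0}(1−X) = 7.71×0.369 = 2.845 mol·L⁻¹.
In a CSTR the entire volume is at exit conditions, so r_N = 4.66×2.845 = 13.26 and r_P = 1.32×2.845^1.5 = 6.334.
Overall selectivity = C_N/C_P = r_Nτ/(r_Pτ) = r_N/r_P = 2.09.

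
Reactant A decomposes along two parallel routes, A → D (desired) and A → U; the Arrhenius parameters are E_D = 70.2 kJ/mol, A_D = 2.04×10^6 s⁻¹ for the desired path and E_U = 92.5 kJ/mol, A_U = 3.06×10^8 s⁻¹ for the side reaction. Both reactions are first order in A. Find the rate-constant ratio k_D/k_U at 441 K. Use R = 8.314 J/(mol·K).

2.92

k_D/k_U = (A_D/A_U)·exp[−(E_D−E_U)/(RT)] = (A_D/A_U)·exp[(E_U−E_D)/(RT)].
(E_U−E_D)/(RT) = (92.5−70.2)×10³/(8.314×441) = 22300/3666 = 6.082.
k_D/k_U = (2.04×10^6/3.06×10^8)·exp(6.082) = 0.006667 × 438.0 = 2.92.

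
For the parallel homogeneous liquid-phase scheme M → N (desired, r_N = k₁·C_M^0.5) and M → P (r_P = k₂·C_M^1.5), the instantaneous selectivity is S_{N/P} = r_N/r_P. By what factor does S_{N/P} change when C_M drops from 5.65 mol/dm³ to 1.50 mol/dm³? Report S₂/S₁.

S_{N/P} = (k₁/k₂)·C_M⁻¹, so S₂/S₁ = (C_{M,2}/C_{M,1})⁻¹.
= 5.65/1.50 = 3.77.

3.77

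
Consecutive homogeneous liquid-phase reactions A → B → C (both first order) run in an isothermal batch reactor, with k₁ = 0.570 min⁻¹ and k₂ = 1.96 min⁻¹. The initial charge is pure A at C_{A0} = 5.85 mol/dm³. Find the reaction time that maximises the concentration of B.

Setting dC_B/dt = 0 gives t_opt = ln(k₂/k₁)/(k₂−k₁).
= ln(1.96/0.570)/(1.96−0.570) = ln(3.439)/1.390 = 1.235/1.390 = 0.889 min.

0.889 min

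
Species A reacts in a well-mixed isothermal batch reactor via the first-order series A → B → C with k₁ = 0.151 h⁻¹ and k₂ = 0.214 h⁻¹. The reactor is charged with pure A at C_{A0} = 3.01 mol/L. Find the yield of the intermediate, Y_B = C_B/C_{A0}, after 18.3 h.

For first-order series with pure A initially, C_B(t) = k₁C_{A0}/(k₂−k₁)·(e^(−k₁t) − e^(−k₂t)).
e^(−k₁t) = e^(−0.151×18.3) = e^(−2.763) = 0.06308; e^(−k₂t) = e^(−3.916) = 0.01992.
C_B = 0.151×3.01/(0.214−0.151) × (0.06308−0.01992) = 7.214×0.04317 = 0.3114 mol/L.
Y_B = C_B/C_{A0} = 0.3114/3.01 = 0.103.

0.103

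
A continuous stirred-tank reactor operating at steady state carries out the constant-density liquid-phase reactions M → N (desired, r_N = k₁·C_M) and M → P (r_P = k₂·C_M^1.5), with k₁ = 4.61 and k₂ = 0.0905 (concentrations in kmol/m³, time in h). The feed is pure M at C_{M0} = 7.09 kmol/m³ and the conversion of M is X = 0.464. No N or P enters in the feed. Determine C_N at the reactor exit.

Exit C_M = C_{M0}(1−X) = 7.09×0.536 = 3.800 kmol/m³.
In a CSTR the entire volume is at exit conditions, so r_N = 4.61×3.800 = 17.52 and r_P = 0.0905×3.800^1.5 = 0.6704.
Fraction of consumed M going to N: r_N/(r_N+r_P) = 0.9631.
C_N = 0.9631·C_{M0}·X = 0.9631×7.09×0.464 = 3.17 kmol/m³.

3.17 kmol/m³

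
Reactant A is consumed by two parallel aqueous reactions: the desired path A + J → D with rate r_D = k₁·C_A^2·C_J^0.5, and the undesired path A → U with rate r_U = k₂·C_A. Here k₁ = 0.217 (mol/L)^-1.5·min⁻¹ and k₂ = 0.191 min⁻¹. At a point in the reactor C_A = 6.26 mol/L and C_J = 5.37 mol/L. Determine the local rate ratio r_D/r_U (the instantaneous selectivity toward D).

16.5

S_{D/U} = r_D/r_U = (k₁·C_A^2·C_J^0.5)/(k₂·C_A) = (k₁/k₂)·C_A·C_J^0.5.
= (0.217×6.260^2×5.370^0.5) / (0.191×6.260) = 19.71/1.196 = 16.5.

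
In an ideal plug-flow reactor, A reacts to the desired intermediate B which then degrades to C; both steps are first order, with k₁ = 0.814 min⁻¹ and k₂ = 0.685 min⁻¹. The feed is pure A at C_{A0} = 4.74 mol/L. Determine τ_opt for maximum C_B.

For first-order series the maximum of C_B occurs at τ_opt = ln(k₂/k₁)/(k₂−k₁).
= ln(0.685/0.814)/(0.685−0.814) = ln(0.8415)/-0.1290 = -0.1725/-0.1290 = 1.34 min.

1.34 min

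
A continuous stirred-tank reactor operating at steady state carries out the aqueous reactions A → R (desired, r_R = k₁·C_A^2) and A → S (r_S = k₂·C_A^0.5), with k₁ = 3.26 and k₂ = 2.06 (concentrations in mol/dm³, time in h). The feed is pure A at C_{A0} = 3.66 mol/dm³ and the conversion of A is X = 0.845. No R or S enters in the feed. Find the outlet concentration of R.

Exit C_A = C_{A0}(1−X) = 3.66×0.155 = 0.5673 mol/dm³.
A CSTR operates uniformly at the exit composition, giving r_R = 1.049 and r_S = 1.552 (each k·C_A^n at C_A = 0.5673).
Fraction of consumed A going to R: r_R/(r_R+r_S) = 0.4034.
C_R = 0.4034·C_{A0}·X = 0.4034×3.66×0.845 = 1.25 mol/dm³.

1.25 mol/dm³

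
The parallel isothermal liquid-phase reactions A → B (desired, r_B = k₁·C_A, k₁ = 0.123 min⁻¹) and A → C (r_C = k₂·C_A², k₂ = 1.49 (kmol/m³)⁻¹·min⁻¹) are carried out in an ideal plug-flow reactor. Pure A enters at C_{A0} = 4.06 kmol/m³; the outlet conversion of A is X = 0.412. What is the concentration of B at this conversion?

C_A = C_{A0}(1−X) = 2.387 kmol/m³.
Along a PFR/batch, dC_B/dC_A = −r_B/(r_B+r_C) = −k₁/(k₁+k₂·C_A).
Integrating from C_{A0} to C_A: C_B = (0.123/1.49)·ln[(0.123+1.49·4.06)/(0.123+1.49·2.39)] = 0.08255·ln(6.172/3.680) = 0.04269 kmol/m³.

0.0427 kmol/m³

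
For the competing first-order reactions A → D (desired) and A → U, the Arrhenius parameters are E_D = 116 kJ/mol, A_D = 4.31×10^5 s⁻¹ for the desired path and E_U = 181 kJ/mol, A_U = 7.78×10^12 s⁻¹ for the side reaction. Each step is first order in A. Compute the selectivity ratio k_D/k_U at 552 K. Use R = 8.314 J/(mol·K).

k_D/k_U = (A_D/A_U)·exp[−(E_D−E_U)/(RT)] = (A_D/A_U)·exp[(E_U−E_D)/(RT)].
(E_U−E_D)/(RT) = (181−116)×10³/(8.314×552) = 65000/4589 = 14.16.
k_D/k_U = (4.31×10^5/7.78×10^12)·exp(14.16) = 5.540×10^-8 × 1.416×10^6 = 0.0784.

0.0784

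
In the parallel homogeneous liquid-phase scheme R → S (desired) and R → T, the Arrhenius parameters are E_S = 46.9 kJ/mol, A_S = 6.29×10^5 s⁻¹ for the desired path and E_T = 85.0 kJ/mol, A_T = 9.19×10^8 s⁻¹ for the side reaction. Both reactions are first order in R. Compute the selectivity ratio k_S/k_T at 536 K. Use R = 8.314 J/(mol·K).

Since both paths have the same order in R, the concentration cancels and S_{S/T} = k_S/k_T = (A_S/A_T)·exp[(E_T−E_S)/(RT)].
(E_T−E_S)/(RT) = (85.0−46.9)×10³/(8.314×536) = 38100/4456 = 8.550.
k_S/k_T = (6.29×10^5/9.19×10^8)·exp(8.550) = 6.844×10^-4 × 5165 = 3.54.

3.54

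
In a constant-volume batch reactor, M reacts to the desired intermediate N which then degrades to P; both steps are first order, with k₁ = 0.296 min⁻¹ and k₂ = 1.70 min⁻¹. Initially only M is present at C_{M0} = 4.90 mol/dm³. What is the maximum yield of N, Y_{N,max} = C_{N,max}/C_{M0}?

For a first-order series the maximum intermediate yield is C_{N,max}/C_{M0} = (k₁/k₂)^[k₂/(k₂−k₁)].
= (0.296/1.70)^(1.70/(1.70−0.296)) = (0.1741)^(1.211) = 0.1204.

0.120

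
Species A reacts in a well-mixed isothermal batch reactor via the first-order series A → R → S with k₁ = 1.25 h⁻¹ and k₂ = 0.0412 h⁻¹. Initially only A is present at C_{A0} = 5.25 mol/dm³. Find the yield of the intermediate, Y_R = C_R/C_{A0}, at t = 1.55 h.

0.821

For first-order series with pure A initially, C_R(t) = k₁C_{A0}/(k₂−k₁)·(e^(−k₁t) − e^(−k₂t)).
e^(−k₁t) = e^(−1.25×1.55) = e^(−1.938) = 0.1441; e^(−k₂t) = e^(−0.06386) = 0.9381.
C_R = 1.25×5.25/(0.0412−1.25) × (0.1441−0.9381) = (-5.429)×(-0.7941) = 4.311 mol/dm³.
Y_R = C_R/C_{A0} = 4.311/5.25 = 0.821.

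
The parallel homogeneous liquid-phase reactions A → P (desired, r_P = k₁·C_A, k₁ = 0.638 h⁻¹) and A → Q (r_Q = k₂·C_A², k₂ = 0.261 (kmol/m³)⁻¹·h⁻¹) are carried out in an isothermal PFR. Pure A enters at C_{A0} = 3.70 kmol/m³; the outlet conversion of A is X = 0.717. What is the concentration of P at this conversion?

C_A = C_{A0}(1−X) = 1.047 kmol/m³.
Along a PFR/batch, dC_P/dC_A = −r_P/(r_P+r_Q) = −k₁/(k₁+k₂·C_A).
Integrating from C_{A0} to C_A: C_P = (0.638/0.261)·ln[(0.638+0.261·3.70)/(0.638+0.261·1.05)] = 2.444·ln(1.604/0.9113) = 1.382 kmol/m³.

1.38 kmol/m³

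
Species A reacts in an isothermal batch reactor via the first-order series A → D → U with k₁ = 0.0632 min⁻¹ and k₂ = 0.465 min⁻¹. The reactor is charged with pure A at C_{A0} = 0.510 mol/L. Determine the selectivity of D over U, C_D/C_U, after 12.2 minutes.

0.155

For first-order series with pure A initially, C_D(t) = k₁C_{A0}/(k₂−k₁)·(e^(−k₁t) − e^(−k₂t)).
e^(−k₁t) = e^(−0.0632×12.2) = e^(−0.7710) = 0.4625; e^(−k₂t) = e^(−5.673) = 0.003438.
C_D = 0.0632×0.510/(0.465−0.0632) × (0.4625−0.003438) = 0.08022×0.4591 = 0.03683 mol/L.
C_A = C_{A0}e^(−k₁t) = 0.2359 mol/L, so C_U = C_{A0}−C_A−C_D = 0.2373 mol/L; C_D/C_U = 0.155.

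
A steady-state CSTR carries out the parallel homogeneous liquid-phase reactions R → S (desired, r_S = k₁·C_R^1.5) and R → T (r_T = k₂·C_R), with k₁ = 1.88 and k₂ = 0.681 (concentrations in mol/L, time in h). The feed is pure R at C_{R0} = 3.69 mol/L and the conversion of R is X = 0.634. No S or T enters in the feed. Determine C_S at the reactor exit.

Exit C_R = C_{R0}(1−X) = 3.69×0.366 = 1.351 mol/L.
Rates in a CSTR are evaluated at the outlet concentration: r_S = 1.88×1.351^1.5 = 2.951, r_T = 0.681×1.351 = 0.9197.
Fraction of consumed R going to S: r_S/(r_S+r_T) = 0.7624.
C_S = 0.7624·C_{R0}·X = 0.7624×3.69×0.634 = 1.78 mol/L.

1.78 mol/L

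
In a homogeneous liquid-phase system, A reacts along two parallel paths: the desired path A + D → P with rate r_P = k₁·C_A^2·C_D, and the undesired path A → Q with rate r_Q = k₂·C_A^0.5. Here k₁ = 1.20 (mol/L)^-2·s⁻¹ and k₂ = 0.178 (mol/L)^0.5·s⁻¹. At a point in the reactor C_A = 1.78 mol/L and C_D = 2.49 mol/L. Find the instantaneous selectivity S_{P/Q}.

39.9

S_{P/Q} = r_P/r_Q = (k₁·C_A^2·C_D)/(k₂·C_A^0.5) = (k₁/k₂)·C_A^1.5·C_D.
= (1.20×1.780^2×2.490) / (0.178×1.780^0.5) = 9.467/0.2375 = 39.9.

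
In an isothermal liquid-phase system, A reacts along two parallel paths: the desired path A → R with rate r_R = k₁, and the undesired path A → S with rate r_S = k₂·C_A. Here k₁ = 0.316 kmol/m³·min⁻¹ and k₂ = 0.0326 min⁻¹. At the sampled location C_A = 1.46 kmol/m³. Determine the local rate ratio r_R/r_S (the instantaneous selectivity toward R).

S_{R/S} = r_R/r_S = (k₁)/(k₂·C_A) = (k₁/k₂)·C_A⁻¹.
= (0.316) / (0.0326×1.460) = 0.3160/0.04760 = 6.64.

6.64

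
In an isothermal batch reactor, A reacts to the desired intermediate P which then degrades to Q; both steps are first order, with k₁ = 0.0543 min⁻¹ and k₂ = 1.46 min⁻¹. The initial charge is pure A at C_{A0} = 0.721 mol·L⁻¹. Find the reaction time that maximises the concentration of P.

The intermediate peaks when r₁ = r₂, i.e. k₁e^(−k₁t) = k₂e^(−k₂t), giving t_opt = ln(k₂/k₁)/(k₂−k₁).
= ln(1.46/0.0543)/(1.46−0.0543) = ln(26.89)/1.406 = 3.292/1.406 = 2.34 min.

2.34 min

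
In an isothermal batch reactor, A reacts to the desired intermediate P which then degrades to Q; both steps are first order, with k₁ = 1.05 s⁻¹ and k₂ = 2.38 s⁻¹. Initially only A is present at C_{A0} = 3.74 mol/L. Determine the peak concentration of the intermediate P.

0.865 mol/L

At the optimum, C_{P,max}/C_{A0} = (k₁/k₂)^[k₂/(k₂−k₁)].
= (1.05/2.38)^(2.38/(2.38−1.05)) = (0.4412)^(1.789) = 0.2312.
C_{P,max} = 0.2312×3.74 = 0.865 mol/L.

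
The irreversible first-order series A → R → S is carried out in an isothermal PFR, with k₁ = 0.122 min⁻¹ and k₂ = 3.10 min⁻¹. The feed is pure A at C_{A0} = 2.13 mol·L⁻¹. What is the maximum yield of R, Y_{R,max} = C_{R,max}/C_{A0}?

0.0345

For a first-order series the maximum intermediate yield is C_{R,max}/C_{A0} = (k₁/k₂)^[k₂/(k₂−k₁)].
= (0.122/3.10)^(3.10/(3.10−0.122)) = (0.03935)^(1.041) = 0.03447.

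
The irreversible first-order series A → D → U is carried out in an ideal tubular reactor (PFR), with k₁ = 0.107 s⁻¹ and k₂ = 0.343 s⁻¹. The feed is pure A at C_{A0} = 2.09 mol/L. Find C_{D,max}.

0.384 mol/L

At the optimum, C_{D,max}/C_{A0} = (k₁/k₂)^[k₂/(k₂−k₁)].
= (0.107/0.343)^(0.343/(0.343−0.107)) = (0.3120)^(1.453) = 0.1840.
C_{D,max} = 0.1840×2.09 = 0.384 mol/L.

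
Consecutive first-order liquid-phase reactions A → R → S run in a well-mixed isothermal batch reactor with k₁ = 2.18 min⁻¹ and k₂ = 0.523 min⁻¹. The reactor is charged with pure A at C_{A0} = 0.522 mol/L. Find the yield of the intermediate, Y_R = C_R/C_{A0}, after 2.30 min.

The intermediate concentration in a first-order A→B→C sequence is C_R = k₁C_{A0}(e^(−k₁t) − e^(−k₂t))/(k₂−k₁).
e^(−k₁t) = e^(−2.18×2.30) = e^(−5.014) = 0.006644; e^(−k₂t) = e^(−1.203) = 0.3003.
C_R = 2.18×0.522/(0.523−2.18) × (0.006644−0.3003) = (-0.6868)×(-0.2937) = 0.2017 mol/L.
Y_R = C_R/C_{A0} = 0.2017/0.522 = 0.386.

0.386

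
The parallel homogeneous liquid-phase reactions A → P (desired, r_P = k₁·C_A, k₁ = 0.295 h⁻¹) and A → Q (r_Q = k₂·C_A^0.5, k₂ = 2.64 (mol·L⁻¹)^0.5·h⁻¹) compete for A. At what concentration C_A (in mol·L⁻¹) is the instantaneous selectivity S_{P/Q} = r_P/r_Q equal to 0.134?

1.44 mol·L⁻¹

S_{P/Q} = (k₁/k₂)·C_A^0.5 ⇒ C_A = (S·k₂/k₁)^(2).
= (0.134×2.64/0.295)^(2) = (1.199)^(2) = 1.44 mol·L⁻¹.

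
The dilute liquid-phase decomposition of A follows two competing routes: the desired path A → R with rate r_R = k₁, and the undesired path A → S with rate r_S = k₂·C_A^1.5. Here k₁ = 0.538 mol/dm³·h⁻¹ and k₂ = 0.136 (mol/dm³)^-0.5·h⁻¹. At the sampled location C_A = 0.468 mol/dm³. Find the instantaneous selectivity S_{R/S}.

12.4

S_{R/S} = r_R/r_S = (k₁)/(k₂·C_A^1.5) = (k₁/k₂)·C_A^-1.5.
= (0.538) / (0.136×0.4680^1.5) = 0.5380/0.04354 = 12.4.
The undesired path is higher order in A, so low C_A (CSTR or dilute feed) favours R.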